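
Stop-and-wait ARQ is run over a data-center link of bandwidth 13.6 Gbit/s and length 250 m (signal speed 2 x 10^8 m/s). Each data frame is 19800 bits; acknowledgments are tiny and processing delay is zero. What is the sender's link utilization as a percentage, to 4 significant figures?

36.80 %

t_tx = L/R = 19800/13600000000 = 1.45588e-06 s.
t_prop = 250/200000000 = 1.25e-06 s; RTT = 2.5e-06 s.
Cycle = t_tx + RTT = 3.95588e-06 s.
Utilization = t_tx / cycle = 1.45588e-06/3.95588e-06 = 36.80 %.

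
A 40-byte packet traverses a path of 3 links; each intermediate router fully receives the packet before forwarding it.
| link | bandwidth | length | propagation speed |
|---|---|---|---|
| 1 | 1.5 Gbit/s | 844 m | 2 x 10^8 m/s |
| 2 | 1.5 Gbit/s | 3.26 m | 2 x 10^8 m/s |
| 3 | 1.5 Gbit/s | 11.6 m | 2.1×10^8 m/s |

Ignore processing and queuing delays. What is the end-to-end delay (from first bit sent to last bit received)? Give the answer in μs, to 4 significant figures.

L = 40 × 8 = 320 bits.
Transmission delay per hop = L/R = 320/1500000000 = 0.213333 μs; 3 hops → 0.64 μs.
Propagation delays (d/s per hop): 4.22, 0.0163, 0.0552381 μs; sum = 4.29154 μs.
End-to-end = 4.932 μs.

4.932 μs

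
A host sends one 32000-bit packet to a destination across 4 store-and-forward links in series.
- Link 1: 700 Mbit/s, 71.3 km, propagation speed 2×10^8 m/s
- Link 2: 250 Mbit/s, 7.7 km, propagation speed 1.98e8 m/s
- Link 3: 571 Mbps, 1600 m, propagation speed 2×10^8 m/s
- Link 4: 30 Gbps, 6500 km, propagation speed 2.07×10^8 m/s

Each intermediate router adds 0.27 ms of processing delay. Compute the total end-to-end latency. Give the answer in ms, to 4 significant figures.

Transmission delays (L/R per hop): 0.0457143, 0.128, 0.056042, 0.00106667 ms; sum = 0.230823 ms.
Propagation delays (d/s per hop): 0.3565, 0.0388889, 0.008, 31.401 ms; sum = 31.8044 ms.
Processing at 3 router(s): 3 × 0.27 ms = 0.81 ms.
End-to-end = 32.85 ms.

32.85 ms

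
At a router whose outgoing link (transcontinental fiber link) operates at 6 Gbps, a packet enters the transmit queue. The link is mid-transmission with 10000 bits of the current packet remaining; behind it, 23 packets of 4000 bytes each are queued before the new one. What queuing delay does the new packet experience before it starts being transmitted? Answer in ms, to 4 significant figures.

Each queued packet: L/R = 32000/6000000000 = 0.00533333 ms.
23 queued → 0.122667 ms.
Plus remaining 10000 bits of current packet: 0.00166667 ms.
Queuing delay = 0.1243 ms.

0.1243 ms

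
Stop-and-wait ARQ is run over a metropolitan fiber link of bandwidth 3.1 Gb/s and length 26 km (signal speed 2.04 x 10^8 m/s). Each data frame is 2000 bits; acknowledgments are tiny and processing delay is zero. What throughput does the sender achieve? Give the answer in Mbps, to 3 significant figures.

7.83 Mbps

t_tx = L/R = 2000/3100000000 = 6.45161e-07 s.
t_prop = 26000/204000000 = 0.000127451 s; RTT = 0.000254902 s.
Cycle = t_tx + RTT = 0.000255547 s.
Throughput = L / cycle = 2000 / 0.000255547 = 7.83 Mbps.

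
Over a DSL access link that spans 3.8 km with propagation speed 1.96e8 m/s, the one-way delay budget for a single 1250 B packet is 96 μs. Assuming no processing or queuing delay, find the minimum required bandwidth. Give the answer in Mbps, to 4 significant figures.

130.5 Mbps

L = 10000 bits.
Propagation delay = 3800 / 196000000 = 19.3878 μs.
Transmission budget = 96 − 19.3878 = 76.6122 μs.
R ≥ L / t_tx = 10000 bits / 7.66122e-05 s = 130.5 Mbps.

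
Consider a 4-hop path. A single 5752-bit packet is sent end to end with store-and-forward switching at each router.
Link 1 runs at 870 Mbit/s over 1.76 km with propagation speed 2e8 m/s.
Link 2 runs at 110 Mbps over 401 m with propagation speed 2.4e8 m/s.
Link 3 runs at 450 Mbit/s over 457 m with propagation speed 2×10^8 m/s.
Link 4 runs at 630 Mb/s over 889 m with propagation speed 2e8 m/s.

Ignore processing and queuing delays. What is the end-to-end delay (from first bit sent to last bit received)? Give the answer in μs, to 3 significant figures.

98.0 μs

Transmission delays (L/R per hop): 6.61149, 52.2909, 12.7822, 9.13016 μs; sum = 80.8148 μs.
Propagation delays (d/s per hop): 8.8, 1.67083, 2.285, 4.445 μs; sum = 17.2008 μs.
End-to-end = 98.0 μs.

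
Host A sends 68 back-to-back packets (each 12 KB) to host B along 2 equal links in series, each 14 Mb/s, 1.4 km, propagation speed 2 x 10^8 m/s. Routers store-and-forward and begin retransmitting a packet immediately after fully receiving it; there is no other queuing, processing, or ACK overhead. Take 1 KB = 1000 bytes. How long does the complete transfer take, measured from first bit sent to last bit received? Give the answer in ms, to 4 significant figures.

Per-hop transmission t_tx = L/R = 96000/14000000 = 6.85714 ms.
Per-hop propagation t_prop = 1400/200000000 = 0.007 ms.
Pipeline fill: first packet needs 2·t_tx to clear all hops; remaining 67 packets each add one t_tx.
Total = (2+68-1)·t_tx + 2·t_prop = 69·6.85714 + 2·0.007 = 473.2 ms.

473.2 ms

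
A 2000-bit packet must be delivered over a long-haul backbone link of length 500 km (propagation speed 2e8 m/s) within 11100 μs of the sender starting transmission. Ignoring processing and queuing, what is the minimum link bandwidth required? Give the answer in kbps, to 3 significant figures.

233 kbps

Propagation delay = 500000 / 200000000 = 2500 μs.
Transmission budget = 11100 − 2500 = 8600 μs.
R ≥ L / t_tx = 2000 bits / 0.0086 s = 233 kbps.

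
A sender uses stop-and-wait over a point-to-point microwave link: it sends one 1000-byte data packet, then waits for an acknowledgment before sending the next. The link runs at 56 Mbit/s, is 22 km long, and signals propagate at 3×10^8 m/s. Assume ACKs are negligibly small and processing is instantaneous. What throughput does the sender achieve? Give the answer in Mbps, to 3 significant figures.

t_tx = L/R = 8000/56000000 = 0.000142857 s.
t_prop = 22000/300000000 = 7.33333e-05 s; RTT = 0.000146667 s.
Cycle = t_tx + RTT = 0.000289524 s.
Throughput = L / cycle = 8000 / 0.000289524 = 27.6 Mbps.

27.6 Mbps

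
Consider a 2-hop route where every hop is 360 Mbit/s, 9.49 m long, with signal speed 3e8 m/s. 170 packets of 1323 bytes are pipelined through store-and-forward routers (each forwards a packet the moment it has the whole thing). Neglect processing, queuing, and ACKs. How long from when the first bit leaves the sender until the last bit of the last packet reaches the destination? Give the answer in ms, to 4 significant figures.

5.027 ms

Per-hop transmission t_tx = L/R = 10584/360000000 = 0.0294 ms.
Per-hop propagation t_prop = 9.49/300000000 = 3.16333e-05 ms.
Pipeline fill: first packet needs 2·t_tx to clear all hops; remaining 169 packets each add one t_tx.
Total = (2+170-1)·t_tx + 2·t_prop = 171·0.0294 + 2·3.16333e-05 = 5.027 ms.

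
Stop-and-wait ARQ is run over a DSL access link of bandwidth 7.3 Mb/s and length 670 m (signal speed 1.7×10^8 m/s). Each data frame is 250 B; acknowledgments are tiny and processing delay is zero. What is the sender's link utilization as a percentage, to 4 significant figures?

t_tx = L/R = 2000/7300000 = 0.000273973 s.
t_prop = 670/170000000 = 3.94118e-06 s; RTT = 7.88235e-06 s.
Cycle = t_tx + RTT = 0.000281855 s.
Utilization = t_tx / cycle = 0.000273973/0.000281855 = 97.20 %.

97.20 %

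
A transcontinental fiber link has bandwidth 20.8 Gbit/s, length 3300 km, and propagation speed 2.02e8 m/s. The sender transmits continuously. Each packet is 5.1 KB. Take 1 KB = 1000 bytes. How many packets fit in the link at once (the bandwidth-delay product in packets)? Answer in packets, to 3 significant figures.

Propagation delay = 3300000 / 202000000 = 0.0163366 s.
BDP = R × t_prop = 20800000000 × 0.0163366 = 339802000 bits.
In packets of 40800 bits: 8330 packets.

8330 packets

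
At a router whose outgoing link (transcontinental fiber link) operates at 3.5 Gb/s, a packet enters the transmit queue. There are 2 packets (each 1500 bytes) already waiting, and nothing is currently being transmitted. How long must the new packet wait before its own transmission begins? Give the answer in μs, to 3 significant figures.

Each queued packet: L/R = 12000/3500000000 = 3.42857 μs.
2 queued → 6.85714 μs.
Queuing delay = 6.86 μs.

6.86 μs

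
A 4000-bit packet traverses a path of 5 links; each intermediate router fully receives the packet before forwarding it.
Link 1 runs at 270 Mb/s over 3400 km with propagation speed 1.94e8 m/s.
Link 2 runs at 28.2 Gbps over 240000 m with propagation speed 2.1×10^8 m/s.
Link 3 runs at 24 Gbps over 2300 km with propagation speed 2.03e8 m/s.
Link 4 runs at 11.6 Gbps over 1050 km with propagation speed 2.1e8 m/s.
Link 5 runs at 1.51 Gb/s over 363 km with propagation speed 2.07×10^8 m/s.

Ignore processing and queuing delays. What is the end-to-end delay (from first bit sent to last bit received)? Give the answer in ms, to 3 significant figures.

Transmission delays (L/R per hop): 0.0148148, 0.000141844, 0.000166667, 0.000344828, 0.00264901 ms; sum = 0.0181172 ms.
Propagation delays (d/s per hop): 17.5258, 1.14286, 11.33, 5, 1.75362 ms; sum = 36.7523 ms.
End-to-end = 36.8 ms.

36.8 ms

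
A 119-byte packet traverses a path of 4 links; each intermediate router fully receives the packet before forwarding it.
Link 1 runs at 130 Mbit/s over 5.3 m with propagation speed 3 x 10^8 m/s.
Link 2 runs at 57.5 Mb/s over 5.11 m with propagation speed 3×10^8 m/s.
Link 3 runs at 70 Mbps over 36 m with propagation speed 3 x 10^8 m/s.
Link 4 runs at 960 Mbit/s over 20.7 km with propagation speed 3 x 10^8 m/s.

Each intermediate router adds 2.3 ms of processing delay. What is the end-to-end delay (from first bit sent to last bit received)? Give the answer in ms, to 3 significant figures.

L = 119 × 8 = 952 bits.
Transmission delays (L/R per hop): 0.00732308, 0.0165565, 0.0136, 0.000991667 ms; sum = 0.0384713 ms.
Propagation delays (d/s per hop): 1.76667e-05, 1.70333e-05, 0.00012, 0.069 ms; sum = 0.0691547 ms.
Processing at 3 router(s): 3 × 2.3 ms = 6.9 ms.
End-to-end = 7.01 ms.

7.01 ms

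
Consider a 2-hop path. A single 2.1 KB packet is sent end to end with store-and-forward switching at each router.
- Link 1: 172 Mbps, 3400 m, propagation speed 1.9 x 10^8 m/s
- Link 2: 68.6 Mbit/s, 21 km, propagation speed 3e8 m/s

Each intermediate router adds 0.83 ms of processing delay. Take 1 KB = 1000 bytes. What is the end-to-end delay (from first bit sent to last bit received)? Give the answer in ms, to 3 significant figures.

L = 16800 bits.
Transmission delays (L/R per hop): 0.0976744, 0.244898 ms; sum = 0.342572 ms.
Propagation delays (d/s per hop): 0.0178947, 0.07 ms; sum = 0.0878947 ms.
Processing at 1 router(s): 1 × 0.83 ms = 0.83 ms.
End-to-end = 1.26 ms.

1.26 ms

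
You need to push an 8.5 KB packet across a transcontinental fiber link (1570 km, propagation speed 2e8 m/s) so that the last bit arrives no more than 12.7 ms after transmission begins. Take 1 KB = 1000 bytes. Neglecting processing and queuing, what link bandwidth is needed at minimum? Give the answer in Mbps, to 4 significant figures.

L = 68000 bits.
Propagation delay = 1570000 / 200000000 = 7.85 ms.
Transmission budget = 12.7 − 7.85 = 4.85 ms.
R ≥ L / t_tx = 68000 bits / 0.00485 s = 14.02 Mbps.

14.02 Mbps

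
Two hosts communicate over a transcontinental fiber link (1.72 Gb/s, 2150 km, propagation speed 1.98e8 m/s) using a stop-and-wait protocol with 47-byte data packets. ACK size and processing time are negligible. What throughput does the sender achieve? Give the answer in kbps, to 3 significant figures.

t_tx = L/R = 376/1720000000 = 2.18605e-07 s.
t_prop = 2150000/198000000 = 0.0108586 s; RTT = 0.0217172 s.
Cycle = t_tx + RTT = 0.0217174 s.
Throughput = L / cycle = 376 / 0.0217174 = 17.3 kbps.

17.3 kbps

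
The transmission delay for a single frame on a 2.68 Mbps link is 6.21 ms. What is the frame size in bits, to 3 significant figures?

16600 bits

L = R × t_tx = 2680000 b/s × 0.00621 s = 16642.8 bits.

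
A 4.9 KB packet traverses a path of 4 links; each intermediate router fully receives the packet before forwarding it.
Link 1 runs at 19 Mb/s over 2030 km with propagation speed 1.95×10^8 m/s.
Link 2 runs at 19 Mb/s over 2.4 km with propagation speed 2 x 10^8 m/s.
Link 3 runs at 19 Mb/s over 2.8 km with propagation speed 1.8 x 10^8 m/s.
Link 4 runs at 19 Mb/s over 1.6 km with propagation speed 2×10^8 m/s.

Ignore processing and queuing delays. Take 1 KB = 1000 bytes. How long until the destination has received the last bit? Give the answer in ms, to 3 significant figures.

L = 39200 bits.
Transmission delay per hop = L/R = 39200/19000000 = 2.06316 ms; 4 hops → 8.25263 ms.
Propagation delays (d/s per hop): 10.4103, 0.012, 0.0155556, 0.008 ms; sum = 10.4458 ms.
End-to-end = 18.7 ms.

18.7 ms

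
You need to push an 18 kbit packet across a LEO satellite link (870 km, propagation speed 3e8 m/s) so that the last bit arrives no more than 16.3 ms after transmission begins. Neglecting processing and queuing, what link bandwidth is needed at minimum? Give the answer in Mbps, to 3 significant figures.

Propagation delay = 870000 / 300000000 = 2.9 ms.
Transmission budget = 16.3 − 2.9 = 13.4 ms.
R ≥ L / t_tx = 18000 bits / 0.0134 s = 1.34 Mbps.

1.34 Mbps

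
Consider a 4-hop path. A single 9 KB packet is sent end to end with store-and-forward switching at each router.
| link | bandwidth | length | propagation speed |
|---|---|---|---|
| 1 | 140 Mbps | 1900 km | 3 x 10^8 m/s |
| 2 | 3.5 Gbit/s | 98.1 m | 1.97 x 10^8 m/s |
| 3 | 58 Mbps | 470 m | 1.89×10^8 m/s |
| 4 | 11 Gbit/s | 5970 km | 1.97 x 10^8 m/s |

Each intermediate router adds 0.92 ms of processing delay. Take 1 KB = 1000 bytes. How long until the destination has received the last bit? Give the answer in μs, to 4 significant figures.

41180 μs

L = 72000 bits.
Transmission delays (L/R per hop): 514.286, 20.5714, 1241.38, 6.54545 μs; sum = 1782.78 μs.
Propagation delays (d/s per hop): 6333.33, 0.49797, 2.48677, 30304.6 μs; sum = 36640.9 μs.
Processing at 3 router(s): 3 × 0.92 ms = 2760 μs.
End-to-end = 41180 μs.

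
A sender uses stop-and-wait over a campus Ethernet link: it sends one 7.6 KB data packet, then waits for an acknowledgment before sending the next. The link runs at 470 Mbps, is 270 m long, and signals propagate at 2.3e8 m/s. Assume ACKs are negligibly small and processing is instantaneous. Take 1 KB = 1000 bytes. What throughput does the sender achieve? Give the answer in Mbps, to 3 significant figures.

t_tx = L/R = 60800/470000000 = 0.000129362 s.
t_prop = 270/2.3e+08 = 1.17391e-06 s; RTT = 2.34783e-06 s.
Cycle = t_tx + RTT = 0.00013171 s.
Throughput = L / cycle = 60800 / 0.00013171 = 462 Mbps.

462 Mbps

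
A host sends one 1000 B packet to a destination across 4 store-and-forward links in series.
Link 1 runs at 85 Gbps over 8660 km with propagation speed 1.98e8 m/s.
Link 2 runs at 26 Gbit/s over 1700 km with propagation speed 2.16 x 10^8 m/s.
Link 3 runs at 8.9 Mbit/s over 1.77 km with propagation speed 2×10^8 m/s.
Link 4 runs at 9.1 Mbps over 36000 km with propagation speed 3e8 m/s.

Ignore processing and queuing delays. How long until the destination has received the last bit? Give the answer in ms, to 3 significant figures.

L = 1000 × 8 = 8000 bits.
Transmission delays (L/R per hop): 9.41176e-05, 0.000307692, 0.898876, 0.879121 ms; sum = 1.7784 ms.
Propagation delays (d/s per hop): 43.7374, 7.87037, 0.00885, 120 ms; sum = 171.617 ms.
End-to-end = 173 ms.

173 ms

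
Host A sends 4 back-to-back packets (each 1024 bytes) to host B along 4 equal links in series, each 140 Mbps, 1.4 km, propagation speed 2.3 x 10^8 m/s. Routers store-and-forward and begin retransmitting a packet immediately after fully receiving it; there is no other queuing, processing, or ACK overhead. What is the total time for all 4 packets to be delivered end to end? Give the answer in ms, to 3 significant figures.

0.434 ms

Per-hop transmission t_tx = L/R = 8192/140000000 = 0.0585143 ms.
Per-hop propagation t_prop = 1400/2.3e+08 = 0.00608696 ms.
Pipeline fill: first packet needs 4·t_tx to clear all hops; remaining 3 packets each add one t_tx.
Total = (4+4-1)·t_tx + 4·t_prop = 7·0.0585143 + 4·0.00608696 = 0.434 ms.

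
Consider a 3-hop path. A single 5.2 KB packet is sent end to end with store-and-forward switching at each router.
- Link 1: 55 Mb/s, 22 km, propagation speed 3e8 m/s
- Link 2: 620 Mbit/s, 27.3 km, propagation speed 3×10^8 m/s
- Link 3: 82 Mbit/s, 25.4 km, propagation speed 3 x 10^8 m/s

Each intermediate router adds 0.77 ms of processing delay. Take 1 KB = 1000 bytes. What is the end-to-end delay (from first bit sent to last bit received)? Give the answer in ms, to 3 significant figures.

3.12 ms

L = 41600 bits.
Transmission delays (L/R per hop): 0.756364, 0.0670968, 0.507317 ms; sum = 1.33078 ms.
Propagation delays (d/s per hop): 0.0733333, 0.091, 0.0846667 ms; sum = 0.249 ms.
Processing at 2 router(s): 2 × 0.77 ms = 1.54 ms.
End-to-end = 3.12 ms.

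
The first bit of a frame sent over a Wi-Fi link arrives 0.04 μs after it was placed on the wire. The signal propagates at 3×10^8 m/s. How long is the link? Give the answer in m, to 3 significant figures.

d = s × t_prop = 300000000 × 4e-08 = 12.0 m.

12.0 m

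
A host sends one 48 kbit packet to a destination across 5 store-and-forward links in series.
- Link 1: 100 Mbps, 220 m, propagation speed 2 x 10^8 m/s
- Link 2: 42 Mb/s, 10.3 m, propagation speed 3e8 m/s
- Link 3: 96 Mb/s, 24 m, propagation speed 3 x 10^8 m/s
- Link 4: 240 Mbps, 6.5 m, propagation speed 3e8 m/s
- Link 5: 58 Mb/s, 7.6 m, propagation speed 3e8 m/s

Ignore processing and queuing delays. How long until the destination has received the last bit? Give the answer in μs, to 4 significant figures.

3152 μs

L = 48000 bits.
Transmission delays (L/R per hop): 480, 1142.86, 500, 200, 827.586 μs; sum = 3150.44 μs.
Propagation delays (d/s per hop): 1.1, 0.0343333, 0.08, 0.0216667, 0.0253333 μs; sum = 1.26133 μs.
End-to-end = 3152 μs.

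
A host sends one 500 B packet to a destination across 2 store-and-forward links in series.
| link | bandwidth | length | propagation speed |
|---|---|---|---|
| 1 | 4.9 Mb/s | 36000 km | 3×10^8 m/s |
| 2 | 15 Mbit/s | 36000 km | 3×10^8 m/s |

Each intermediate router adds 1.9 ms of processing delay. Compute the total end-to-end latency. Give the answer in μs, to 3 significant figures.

L = 500 × 8 = 4000 bits.
Transmission delays (L/R per hop): 816.327, 266.667 μs; sum = 1082.99 μs.
Propagation delays (d/s per hop): 120000, 120000 μs; sum = 240000 μs.
Processing at 1 router(s): 1 × 1.9 ms = 1900 μs.
End-to-end = 243000 μs.

243000 μs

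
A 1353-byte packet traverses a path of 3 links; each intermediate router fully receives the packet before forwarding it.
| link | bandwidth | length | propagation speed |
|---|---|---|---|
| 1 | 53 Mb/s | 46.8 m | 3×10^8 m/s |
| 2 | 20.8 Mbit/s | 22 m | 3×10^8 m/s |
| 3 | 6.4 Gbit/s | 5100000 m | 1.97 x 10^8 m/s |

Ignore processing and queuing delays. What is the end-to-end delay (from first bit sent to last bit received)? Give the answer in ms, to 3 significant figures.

26.6 ms

L = 1353 × 8 = 10824 bits.
Transmission delays (L/R per hop): 0.204226, 0.520385, 0.00169125 ms; sum = 0.726302 ms.
Propagation delays (d/s per hop): 0.000156, 7.33333e-05, 25.8883 ms; sum = 25.8886 ms.
End-to-end = 26.6 ms.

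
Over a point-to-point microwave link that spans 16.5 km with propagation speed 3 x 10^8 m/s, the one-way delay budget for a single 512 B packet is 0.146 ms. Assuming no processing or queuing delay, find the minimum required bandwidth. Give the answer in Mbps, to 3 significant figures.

45.0 Mbps

L = 4096 bits.
Propagation delay = 16500 / 300000000 = 0.055 ms.
Transmission budget = 0.146 − 0.055 = 0.091 ms.
R ≥ L / t_tx = 4096 bits / 9.1e-05 s = 45.0 Mbps.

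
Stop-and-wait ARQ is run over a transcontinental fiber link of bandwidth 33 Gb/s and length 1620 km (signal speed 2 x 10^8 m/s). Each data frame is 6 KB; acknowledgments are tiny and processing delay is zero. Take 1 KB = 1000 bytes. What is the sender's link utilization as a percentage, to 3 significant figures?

0.00898 %

t_tx = L/R = 48000/33000000000 = 1.45455e-06 s.
t_prop = 1620000/200000000 = 0.0081 s; RTT = 0.0162 s.
Cycle = t_tx + RTT = 0.0162015 s.
Utilization = t_tx / cycle = 1.45455e-06/0.0162015 = 0.00898 %.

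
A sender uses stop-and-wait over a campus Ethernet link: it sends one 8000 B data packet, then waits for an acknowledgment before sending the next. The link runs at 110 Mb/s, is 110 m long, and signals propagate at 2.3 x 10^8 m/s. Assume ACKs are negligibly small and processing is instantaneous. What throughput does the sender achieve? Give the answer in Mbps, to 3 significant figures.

110 Mbps

t_tx = L/R = 64000/110000000 = 0.000581818 s.
t_prop = 110/2.3e+08 = 4.78261e-07 s; RTT = 9.56522e-07 s.
Cycle = t_tx + RTT = 0.000582775 s.
Throughput = L / cycle = 64000 / 0.000582775 = 110 Mbps.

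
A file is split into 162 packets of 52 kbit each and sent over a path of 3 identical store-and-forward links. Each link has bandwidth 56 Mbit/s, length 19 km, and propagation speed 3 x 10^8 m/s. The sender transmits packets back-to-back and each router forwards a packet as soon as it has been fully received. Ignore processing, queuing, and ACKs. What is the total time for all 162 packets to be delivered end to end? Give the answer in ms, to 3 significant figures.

Per-hop transmission t_tx = L/R = 52000/56000000 = 0.928571 ms.
Per-hop propagation t_prop = 19000/300000000 = 0.0633333 ms.
Pipeline fill: first packet needs 3·t_tx to clear all hops; remaining 161 packets each add one t_tx.
Total = (3+162-1)·t_tx + 3·t_prop = 164·0.928571 + 3·0.0633333 = 152 ms.

152 ms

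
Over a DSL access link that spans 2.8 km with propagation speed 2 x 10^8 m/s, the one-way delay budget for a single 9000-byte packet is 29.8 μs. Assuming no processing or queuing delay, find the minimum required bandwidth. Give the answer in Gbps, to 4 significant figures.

4.557 Gbps

L = 72000 bits.
Propagation delay = 2800 / 200000000 = 14 μs.
Transmission budget = 29.8 − 14 = 15.8 μs.
R ≥ L / t_tx = 72000 bits / 1.58e-05 s = 4.557 Gbps.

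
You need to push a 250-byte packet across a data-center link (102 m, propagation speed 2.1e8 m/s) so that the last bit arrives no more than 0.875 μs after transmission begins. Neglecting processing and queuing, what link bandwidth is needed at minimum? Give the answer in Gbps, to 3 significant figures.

5.14 Gbps

L = 2000 bits.
Propagation delay = 102 / 210000000 = 0.485714 μs.
Transmission budget = 0.875 − 0.485714 = 0.389286 μs.
R ≥ L / t_tx = 2000 bits / 3.89286e-07 s = 5.14 Gbps.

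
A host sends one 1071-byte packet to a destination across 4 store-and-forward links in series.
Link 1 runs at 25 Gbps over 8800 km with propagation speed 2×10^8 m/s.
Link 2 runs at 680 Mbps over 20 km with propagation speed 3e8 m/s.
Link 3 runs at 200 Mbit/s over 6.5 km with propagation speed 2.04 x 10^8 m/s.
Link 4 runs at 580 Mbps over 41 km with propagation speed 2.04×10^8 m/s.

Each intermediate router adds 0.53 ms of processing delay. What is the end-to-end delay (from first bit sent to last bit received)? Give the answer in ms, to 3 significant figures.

46.0 ms

L = 1071 × 8 = 8568 bits.
Transmission delays (L/R per hop): 0.00034272, 0.0126, 0.04284, 0.0147724 ms; sum = 0.0705551 ms.
Propagation delays (d/s per hop): 44, 0.0666667, 0.0318627, 0.20098 ms; sum = 44.2995 ms.
Processing at 3 router(s): 3 × 0.53 ms = 1.59 ms.
End-to-end = 46.0 ms.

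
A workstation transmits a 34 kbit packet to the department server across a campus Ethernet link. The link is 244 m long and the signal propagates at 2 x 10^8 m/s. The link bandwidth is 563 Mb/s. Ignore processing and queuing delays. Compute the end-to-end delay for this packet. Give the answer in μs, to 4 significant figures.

L = 34000 bits.
Transmission delay = L/R = 34000 / 563000000 = 60.3908 μs.
Propagation delay = d/s = 244 m / 200000000 m/s = 1.22 μs.
Total = 61.61 μs.

61.61 μs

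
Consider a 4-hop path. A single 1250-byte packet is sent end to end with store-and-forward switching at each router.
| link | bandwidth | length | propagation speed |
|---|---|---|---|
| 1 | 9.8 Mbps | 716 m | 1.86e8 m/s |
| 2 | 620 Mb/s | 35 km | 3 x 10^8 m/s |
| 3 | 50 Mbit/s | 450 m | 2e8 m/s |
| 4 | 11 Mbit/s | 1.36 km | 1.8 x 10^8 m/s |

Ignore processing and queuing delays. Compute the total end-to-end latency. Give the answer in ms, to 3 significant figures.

L = 1250 × 8 = 10000 bits.
Transmission delays (L/R per hop): 1.02041, 0.016129, 0.2, 0.909091 ms; sum = 2.14563 ms.
Propagation delays (d/s per hop): 0.00384946, 0.116667, 0.00225, 0.00755556 ms; sum = 0.130322 ms.
End-to-end = 2.28 ms.

2.28 ms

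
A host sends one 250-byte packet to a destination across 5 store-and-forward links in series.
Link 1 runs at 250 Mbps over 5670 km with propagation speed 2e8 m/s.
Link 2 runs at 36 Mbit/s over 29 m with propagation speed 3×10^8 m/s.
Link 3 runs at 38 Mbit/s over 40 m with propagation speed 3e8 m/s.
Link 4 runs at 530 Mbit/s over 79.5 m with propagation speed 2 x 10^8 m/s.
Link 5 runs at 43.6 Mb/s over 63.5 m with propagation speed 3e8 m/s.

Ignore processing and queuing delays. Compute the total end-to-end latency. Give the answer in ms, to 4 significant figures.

L = 250 × 8 = 2000 bits.
Transmission delays (L/R per hop): 0.008, 0.0555556, 0.0526316, 0.00377358, 0.0458716 ms; sum = 0.165832 ms.
Propagation delays (d/s per hop): 28.35, 9.66667e-05, 0.000133333, 0.0003975, 0.000211667 ms; sum = 28.3508 ms.
End-to-end = 28.52 ms.

28.52 ms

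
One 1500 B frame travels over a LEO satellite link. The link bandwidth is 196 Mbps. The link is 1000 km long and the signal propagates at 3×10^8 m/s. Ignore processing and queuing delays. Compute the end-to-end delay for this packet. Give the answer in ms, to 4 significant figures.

3.395 ms

L = 1500 × 8 = 12000 bits.
Transmission delay = L/R = 12000 / 196000000 = 0.0612245 ms.
Propagation delay = d/s = 1000000 m / 300000000 m/s = 3.33333 ms.
Total = 3.395 ms.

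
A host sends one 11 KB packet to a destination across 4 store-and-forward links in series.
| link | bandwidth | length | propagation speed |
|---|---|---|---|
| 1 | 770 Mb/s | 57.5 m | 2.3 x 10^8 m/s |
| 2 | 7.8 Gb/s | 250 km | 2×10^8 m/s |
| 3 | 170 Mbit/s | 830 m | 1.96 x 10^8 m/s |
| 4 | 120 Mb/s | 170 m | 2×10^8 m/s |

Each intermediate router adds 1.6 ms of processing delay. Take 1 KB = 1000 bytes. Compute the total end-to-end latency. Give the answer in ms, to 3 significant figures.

L = 88000 bits.
Transmission delays (L/R per hop): 0.114286, 0.0112821, 0.517647, 0.733333 ms; sum = 1.37655 ms.
Propagation delays (d/s per hop): 0.00025, 1.25, 0.00423469, 0.00085 ms; sum = 1.25533 ms.
Processing at 3 router(s): 3 × 1.6 ms = 4.8 ms.
End-to-end = 7.43 ms.

7.43 ms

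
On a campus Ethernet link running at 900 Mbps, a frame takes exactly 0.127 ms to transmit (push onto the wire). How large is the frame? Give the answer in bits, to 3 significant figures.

L = R × t_tx = 900000000 b/s × 0.000127 s = 114300 bits.

114000 bits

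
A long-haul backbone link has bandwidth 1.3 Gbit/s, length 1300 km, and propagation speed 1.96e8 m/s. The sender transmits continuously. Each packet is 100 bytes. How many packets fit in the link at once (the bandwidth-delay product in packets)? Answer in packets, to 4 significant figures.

Propagation delay = 1300000 / 196000000 = 0.00663265 s.
BDP = R × t_prop = 1300000000 × 0.00663265 = 8622450 bits.
In packets of 800 bits: 10780 packets.

10780 packets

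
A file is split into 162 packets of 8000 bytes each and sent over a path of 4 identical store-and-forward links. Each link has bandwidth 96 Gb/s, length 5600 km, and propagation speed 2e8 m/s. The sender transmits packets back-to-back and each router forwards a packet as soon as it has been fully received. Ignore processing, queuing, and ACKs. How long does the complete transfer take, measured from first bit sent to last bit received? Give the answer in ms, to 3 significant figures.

Per-hop transmission t_tx = L/R = 64000/96000000000 = 0.000666667 ms.
Per-hop propagation t_prop = 5600000/200000000 = 28 ms.
Pipeline fill: first packet needs 4·t_tx to clear all hops; remaining 161 packets each add one t_tx.
Total = (4+162-1)·t_tx + 4·t_prop = 165·0.000666667 + 4·28 = 112 ms.

112 ms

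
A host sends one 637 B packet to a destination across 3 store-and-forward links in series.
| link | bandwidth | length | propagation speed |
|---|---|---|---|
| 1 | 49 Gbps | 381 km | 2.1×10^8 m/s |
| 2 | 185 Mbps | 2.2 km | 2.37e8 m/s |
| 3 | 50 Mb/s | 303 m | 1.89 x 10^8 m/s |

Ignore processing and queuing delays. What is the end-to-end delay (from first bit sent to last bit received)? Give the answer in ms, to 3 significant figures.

L = 637 × 8 = 5096 bits.
Transmission delays (L/R per hop): 0.000104, 0.0275459, 0.10192 ms; sum = 0.12957 ms.
Propagation delays (d/s per hop): 1.81429, 0.0092827, 0.00160317 ms; sum = 1.82517 ms.
End-to-end = 1.95 ms.

1.95 ms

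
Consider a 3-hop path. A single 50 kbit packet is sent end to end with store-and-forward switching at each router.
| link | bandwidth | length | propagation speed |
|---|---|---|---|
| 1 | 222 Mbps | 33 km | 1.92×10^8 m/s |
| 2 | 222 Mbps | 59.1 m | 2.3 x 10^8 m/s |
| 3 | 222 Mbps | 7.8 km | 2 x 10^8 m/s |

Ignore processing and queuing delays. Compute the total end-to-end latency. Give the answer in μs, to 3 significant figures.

887 μs

L = 50000 bits.
Transmission delay per hop = L/R = 50000/222000000 = 225.225 μs; 3 hops → 675.676 μs.
Propagation delays (d/s per hop): 171.875, 0.256957, 39 μs; sum = 211.132 μs.
End-to-end = 887 μs.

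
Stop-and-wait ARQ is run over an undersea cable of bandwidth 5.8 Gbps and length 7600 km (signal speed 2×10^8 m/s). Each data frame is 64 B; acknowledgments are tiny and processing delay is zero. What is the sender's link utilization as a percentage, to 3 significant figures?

t_tx = L/R = 512/5800000000 = 8.82759e-08 s.
t_prop = 7600000/200000000 = 0.038 s; RTT = 0.076 s.
Cycle = t_tx + RTT = 0.0760001 s.
Utilization = t_tx / cycle = 8.82759e-08/0.0760001 = 0.000116 %.

0.000116 %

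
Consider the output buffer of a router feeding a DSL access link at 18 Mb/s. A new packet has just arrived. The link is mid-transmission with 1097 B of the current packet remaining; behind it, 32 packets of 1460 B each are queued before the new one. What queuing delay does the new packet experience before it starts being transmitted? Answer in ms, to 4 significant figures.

21.25 ms

Each queued packet: L/R = 11680/18000000 = 0.648889 ms.
32 queued → 20.7644 ms.
Plus remaining 8776 bits of current packet: 0.487556 ms.
Queuing delay = 21.25 ms.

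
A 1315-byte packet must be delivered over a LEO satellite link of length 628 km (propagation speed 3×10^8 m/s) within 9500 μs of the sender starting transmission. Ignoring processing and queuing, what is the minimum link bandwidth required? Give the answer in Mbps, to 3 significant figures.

L = 10520 bits.
Propagation delay = 628000 / 300000000 = 2093.33 μs.
Transmission budget = 9500 − 2093.33 = 7406.67 μs.
R ≥ L / t_tx = 10520 bits / 0.00740667 s = 1.42 Mbps.

1.42 Mbps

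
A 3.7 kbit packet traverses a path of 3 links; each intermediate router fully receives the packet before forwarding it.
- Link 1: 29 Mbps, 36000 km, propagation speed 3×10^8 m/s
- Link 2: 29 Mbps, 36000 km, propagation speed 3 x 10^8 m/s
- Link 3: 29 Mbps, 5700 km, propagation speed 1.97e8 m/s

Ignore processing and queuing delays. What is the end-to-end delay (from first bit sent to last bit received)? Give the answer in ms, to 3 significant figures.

269 ms

L = 3700 bits.
Transmission delay per hop = L/R = 3700/29000000 = 0.127586 ms; 3 hops → 0.382759 ms.
Propagation delays (d/s per hop): 120, 120, 28.934 ms; sum = 268.934 ms.
End-to-end = 269 ms.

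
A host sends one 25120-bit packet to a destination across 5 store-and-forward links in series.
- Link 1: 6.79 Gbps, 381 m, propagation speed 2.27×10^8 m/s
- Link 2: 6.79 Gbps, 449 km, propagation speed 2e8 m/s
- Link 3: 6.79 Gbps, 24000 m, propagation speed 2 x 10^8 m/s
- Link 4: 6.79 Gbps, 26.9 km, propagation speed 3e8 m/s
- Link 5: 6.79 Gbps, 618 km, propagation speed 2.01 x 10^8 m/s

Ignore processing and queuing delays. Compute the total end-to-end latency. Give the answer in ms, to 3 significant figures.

Transmission delay per hop = L/R = 25120/6790000000 = 0.00369956 ms; 5 hops → 0.0184978 ms.
Propagation delays (d/s per hop): 0.00167841, 2.245, 0.12, 0.0896667, 3.07463 ms; sum = 5.53097 ms.
End-to-end = 5.55 ms.

5.55 ms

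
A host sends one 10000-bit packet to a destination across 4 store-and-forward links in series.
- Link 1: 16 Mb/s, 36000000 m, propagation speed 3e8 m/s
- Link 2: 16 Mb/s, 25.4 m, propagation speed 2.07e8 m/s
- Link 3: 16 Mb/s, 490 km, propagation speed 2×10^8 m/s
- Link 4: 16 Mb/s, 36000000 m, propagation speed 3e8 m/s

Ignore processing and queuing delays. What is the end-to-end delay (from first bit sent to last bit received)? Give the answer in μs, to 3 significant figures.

245000 μs

Transmission delay per hop = L/R = 10000/16000000 = 625 μs; 4 hops → 2500 μs.
Propagation delays (d/s per hop): 120000, 0.122705, 2450, 120000 μs; sum = 242450 μs.
End-to-end = 245000 μs.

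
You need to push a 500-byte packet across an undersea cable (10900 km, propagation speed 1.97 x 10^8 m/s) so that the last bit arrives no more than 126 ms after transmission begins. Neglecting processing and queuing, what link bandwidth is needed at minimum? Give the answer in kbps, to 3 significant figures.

L = 4000 bits.
Propagation delay = 10900000 / 197000000 = 55.3299 ms.
Transmission budget = 126 − 55.3299 = 70.6701 ms.
R ≥ L / t_tx = 4000 bits / 0.0706701 s = 56.6 kbps.

56.6 kbps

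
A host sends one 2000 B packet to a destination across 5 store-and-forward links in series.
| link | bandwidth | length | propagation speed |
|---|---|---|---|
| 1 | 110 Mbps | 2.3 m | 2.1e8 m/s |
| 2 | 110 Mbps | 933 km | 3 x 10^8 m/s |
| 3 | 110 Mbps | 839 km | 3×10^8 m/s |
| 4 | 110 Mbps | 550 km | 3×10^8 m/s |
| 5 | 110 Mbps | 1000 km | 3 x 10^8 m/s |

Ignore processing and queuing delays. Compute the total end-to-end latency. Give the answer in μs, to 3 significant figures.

11800 μs

L = 2000 × 8 = 16000 bits.
Transmission delay per hop = L/R = 16000/110000000 = 145.455 μs; 5 hops → 727.273 μs.
Propagation delays (d/s per hop): 0.0109524, 3110, 2796.67, 1833.33, 3333.33 μs; sum = 11073.3 μs.
End-to-end = 11800 μs.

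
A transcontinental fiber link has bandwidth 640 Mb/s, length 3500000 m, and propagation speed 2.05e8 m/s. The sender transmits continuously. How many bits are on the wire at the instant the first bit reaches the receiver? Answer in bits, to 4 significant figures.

10930000 bits

Propagation delay = 3500000 / 2.05e+08 = 0.0170732 s.
BDP = R × t_prop = 640000000 × 0.0170732 = 10926800 bits.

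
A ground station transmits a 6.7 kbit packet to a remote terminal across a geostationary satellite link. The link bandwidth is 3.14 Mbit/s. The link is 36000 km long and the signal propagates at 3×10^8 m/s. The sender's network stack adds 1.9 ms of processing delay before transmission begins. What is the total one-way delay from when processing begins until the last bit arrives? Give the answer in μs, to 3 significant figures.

L = 6700 bits.
Transmission delay = L/R = 6700 / 3140000 = 2133.76 μs.
Propagation delay = d/s = 36000000 m / 300000000 m/s = 120000 μs.
Plus processing delay 1.9 ms = 1900 μs.
Total = 124000 μs.

124000 μs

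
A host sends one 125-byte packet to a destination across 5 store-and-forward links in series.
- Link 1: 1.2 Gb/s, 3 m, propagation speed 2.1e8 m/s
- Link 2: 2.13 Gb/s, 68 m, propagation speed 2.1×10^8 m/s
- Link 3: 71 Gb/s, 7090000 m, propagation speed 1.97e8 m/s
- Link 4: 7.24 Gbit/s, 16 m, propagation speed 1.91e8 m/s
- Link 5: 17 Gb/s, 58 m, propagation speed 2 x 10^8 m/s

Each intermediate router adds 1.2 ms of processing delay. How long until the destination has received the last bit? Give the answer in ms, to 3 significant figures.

40.8 ms

L = 125 × 8 = 1000 bits.
Transmission delays (L/R per hop): 0.000833333, 0.000469484, 1.40845e-05, 0.000138122, 5.88235e-05 ms; sum = 0.00151385 ms.
Propagation delays (d/s per hop): 1.42857e-05, 0.00032381, 35.9898, 8.37696e-05, 0.00029 ms; sum = 35.9906 ms.
Processing at 4 router(s): 4 × 1.2 ms = 4.8 ms.
End-to-end = 40.8 ms.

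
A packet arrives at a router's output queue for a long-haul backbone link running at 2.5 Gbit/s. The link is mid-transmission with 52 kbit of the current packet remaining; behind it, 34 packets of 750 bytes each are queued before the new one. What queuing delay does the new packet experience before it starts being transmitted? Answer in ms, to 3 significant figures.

0.102 ms

Each queued packet: L/R = 6000/2500000000 = 0.0024 ms.
34 queued → 0.0816 ms.
Plus remaining 52000 bits of current packet: 0.0208 ms.
Queuing delay = 0.102 ms.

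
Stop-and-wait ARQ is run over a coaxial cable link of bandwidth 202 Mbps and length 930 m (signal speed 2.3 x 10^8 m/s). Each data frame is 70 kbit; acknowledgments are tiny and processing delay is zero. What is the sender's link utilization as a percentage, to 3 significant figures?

t_tx = L/R = 70000/202000000 = 0.000346535 s.
t_prop = 930/2.3e+08 = 4.04348e-06 s; RTT = 8.08696e-06 s.
Cycle = t_tx + RTT = 0.000354622 s.
Utilization = t_tx / cycle = 0.000346535/0.000354622 = 97.7 %.

97.7 %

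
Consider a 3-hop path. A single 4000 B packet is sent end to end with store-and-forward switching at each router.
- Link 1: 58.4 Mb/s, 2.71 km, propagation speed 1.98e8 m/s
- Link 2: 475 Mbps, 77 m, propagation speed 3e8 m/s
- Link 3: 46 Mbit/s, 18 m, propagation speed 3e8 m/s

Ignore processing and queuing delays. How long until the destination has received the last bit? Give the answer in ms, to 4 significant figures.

1.325 ms

L = 4000 × 8 = 32000 bits.
Transmission delays (L/R per hop): 0.547945, 0.0673684, 0.695652 ms; sum = 1.31097 ms.
Propagation delays (d/s per hop): 0.0136869, 0.000256667, 6e-05 ms; sum = 0.0140035 ms.
End-to-end = 1.325 ms.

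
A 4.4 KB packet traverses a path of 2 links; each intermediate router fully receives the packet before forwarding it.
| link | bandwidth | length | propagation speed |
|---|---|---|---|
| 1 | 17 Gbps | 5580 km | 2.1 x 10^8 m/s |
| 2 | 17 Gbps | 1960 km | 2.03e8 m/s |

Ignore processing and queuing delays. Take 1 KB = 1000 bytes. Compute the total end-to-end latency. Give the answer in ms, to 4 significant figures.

L = 35200 bits.
Transmission delay per hop = L/R = 35200/17000000000 = 0.00207059 ms; 2 hops → 0.00414118 ms.
Propagation delays (d/s per hop): 26.5714, 9.65517 ms; sum = 36.2266 ms.
End-to-end = 36.23 ms.

36.23 ms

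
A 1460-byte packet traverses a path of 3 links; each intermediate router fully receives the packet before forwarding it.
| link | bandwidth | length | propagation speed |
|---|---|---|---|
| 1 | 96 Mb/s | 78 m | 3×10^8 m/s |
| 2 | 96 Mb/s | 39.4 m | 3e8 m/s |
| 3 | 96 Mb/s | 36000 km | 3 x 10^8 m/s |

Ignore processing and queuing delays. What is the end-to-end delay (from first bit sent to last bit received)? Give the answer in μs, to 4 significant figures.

L = 1460 × 8 = 11680 bits.
Transmission delay per hop = L/R = 11680/96000000 = 121.667 μs; 3 hops → 365 μs.
Propagation delays (d/s per hop): 0.26, 0.131333, 120000 μs; sum = 120000 μs.
End-to-end = 120400 μs.

120400 μs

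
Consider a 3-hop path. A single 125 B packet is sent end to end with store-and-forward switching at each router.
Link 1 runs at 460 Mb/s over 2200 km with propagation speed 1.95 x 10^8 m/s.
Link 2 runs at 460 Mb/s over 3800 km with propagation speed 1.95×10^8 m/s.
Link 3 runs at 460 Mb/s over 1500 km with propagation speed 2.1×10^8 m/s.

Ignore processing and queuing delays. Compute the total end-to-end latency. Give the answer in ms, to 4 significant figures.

L = 125 × 8 = 1000 bits.
Transmission delay per hop = L/R = 1000/460000000 = 0.00217391 ms; 3 hops → 0.00652174 ms.
Propagation delays (d/s per hop): 11.2821, 19.4872, 7.14286 ms; sum = 37.9121 ms.
End-to-end = 37.92 ms.

37.92 ms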